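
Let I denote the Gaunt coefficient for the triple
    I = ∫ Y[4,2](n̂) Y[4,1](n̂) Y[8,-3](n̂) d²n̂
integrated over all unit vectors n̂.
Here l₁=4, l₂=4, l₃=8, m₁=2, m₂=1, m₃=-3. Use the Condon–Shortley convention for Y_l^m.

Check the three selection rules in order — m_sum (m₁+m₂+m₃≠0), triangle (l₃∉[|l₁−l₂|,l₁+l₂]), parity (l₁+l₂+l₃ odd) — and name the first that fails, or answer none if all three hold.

Σmᵢ = 0  ✓
l₃∈[|l₁−l₂|,l₁+l₂]=[0,8], have l₃=8  ✓
Σlᵢ = 16 ⇒ even  ✓

none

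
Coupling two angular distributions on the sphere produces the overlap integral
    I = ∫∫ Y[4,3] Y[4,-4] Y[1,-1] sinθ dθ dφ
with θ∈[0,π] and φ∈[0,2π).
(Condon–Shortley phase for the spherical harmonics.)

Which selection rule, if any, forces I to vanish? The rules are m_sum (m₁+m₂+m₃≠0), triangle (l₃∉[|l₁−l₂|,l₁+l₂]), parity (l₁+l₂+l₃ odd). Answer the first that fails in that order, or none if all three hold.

m₁+m₂+m₃ = 3 − 4 − 1 = -2  ✗
triangle: |4−4|=0 ≤ l₃=1 ≤ 4+4=8
parity: l₁+l₂+l₃ = 9 is odd

m_sum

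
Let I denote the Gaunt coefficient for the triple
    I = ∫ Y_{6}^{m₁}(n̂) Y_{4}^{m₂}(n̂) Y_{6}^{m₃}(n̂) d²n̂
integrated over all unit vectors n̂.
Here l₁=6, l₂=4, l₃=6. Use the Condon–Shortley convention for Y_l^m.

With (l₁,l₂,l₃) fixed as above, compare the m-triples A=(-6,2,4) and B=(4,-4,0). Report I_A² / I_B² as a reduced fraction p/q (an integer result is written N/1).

297/196

Shared (l₁,l₂,l₃)=(6,4,6): N and (l;000)² cancel in I_A²/I_B².
A: Δ = 4!·8!·4!/17! = 1/15315300; Racah Σ t=4..4: t=4:+1/3870720 = 1/3870720; ⇒ 3j(6 4 6; -6 2 4)² = 135/6188, sgn +1
B: Δ = 4!·8!·4!/17! = 1/15315300; Racah Σ t=0..0: t=0:+1/829440 = 1/829440; ⇒ 3j(6 4 6; 4 -4 0)² = 35/2431, sgn +1
I_A²/I_B² = (135/6188)/(35/2431) = 297/196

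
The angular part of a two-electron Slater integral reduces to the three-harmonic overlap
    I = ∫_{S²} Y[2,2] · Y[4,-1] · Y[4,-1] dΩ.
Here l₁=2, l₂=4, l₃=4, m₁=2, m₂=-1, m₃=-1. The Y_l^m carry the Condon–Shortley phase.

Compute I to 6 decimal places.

Rules hold: Σm=0, L=10 even, 2≤4≤6.
N = 5·9·9 = 405
Δ = 2!·2!·6!/11! = 1/13860
Racah Σ t=0..2: t=0:+1/192 t=1:−1/36 t=2:+1/192 = -5/288
⇒ 3j(2 4 4; 0 0 0)² = 20/693, sgn -1
Racah Σ t=0..0: t=0:+1/144 = 1/144
⇒ 3j(2 4 4; 2 -1 -1)² = 10/231, sgn -1
4πI² = N·(3j₀)²·(3jₘ)² = 3000/5929
I = +1·√(0.505988/4π) = 0.20066192

0.200662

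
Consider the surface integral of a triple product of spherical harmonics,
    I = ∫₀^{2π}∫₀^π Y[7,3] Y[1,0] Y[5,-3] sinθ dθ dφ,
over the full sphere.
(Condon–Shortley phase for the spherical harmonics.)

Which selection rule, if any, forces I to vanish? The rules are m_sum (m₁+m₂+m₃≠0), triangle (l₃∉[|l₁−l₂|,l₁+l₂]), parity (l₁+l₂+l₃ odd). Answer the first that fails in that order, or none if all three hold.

azimuthal sum: 3 + 0 − 3 = 0  ✓
6 ≤ 5 ≤ 8 (triangle on l)  ✗
L = 7 + 1 + 5 = 13 (odd)

triangle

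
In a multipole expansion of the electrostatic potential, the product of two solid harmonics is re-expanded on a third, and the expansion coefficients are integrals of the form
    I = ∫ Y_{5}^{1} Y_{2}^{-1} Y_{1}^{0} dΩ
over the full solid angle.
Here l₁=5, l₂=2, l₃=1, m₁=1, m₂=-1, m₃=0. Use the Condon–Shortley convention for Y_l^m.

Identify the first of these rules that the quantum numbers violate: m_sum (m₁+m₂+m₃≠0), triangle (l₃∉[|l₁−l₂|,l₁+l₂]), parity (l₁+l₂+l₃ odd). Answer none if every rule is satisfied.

Σmᵢ = 0  ✓
l₃∈[|l₁−l₂|,l₁+l₂]=[3,7], have l₃=1  ✗
Σlᵢ = 8 ⇒ even

triangle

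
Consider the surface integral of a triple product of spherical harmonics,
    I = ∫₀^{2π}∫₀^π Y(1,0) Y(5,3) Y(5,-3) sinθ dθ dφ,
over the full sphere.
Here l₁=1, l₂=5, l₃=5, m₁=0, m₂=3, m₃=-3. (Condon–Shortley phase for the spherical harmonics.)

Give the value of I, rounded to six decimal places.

l₁+l₂+l₃=11 is odd: 3j(l;000)=0 ⇒ I=0

0.000000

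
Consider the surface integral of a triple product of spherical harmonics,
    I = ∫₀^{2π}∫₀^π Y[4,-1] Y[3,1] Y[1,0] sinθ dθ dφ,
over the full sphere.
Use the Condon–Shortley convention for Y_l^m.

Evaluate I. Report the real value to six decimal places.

-0.238414

m-sum 0 ✓  L=8 even ✓  1≤1≤7 ✓
Π(2lᵢ+1) = 9×7×3 = 189
triangle coeff Δ(4,3,1) = 1/252
Σ_t [3,3]: t=3:−1/36 = -1/36
(3j)²=4/63 [(4 3 1; 0 0 0)], sign=+1
Σ_t [4,4]: t=4:+1/48 = 1/48
(3j)²=5/84 [(4 3 1; -1 1 0)], sign=-1
⇒ 4πI² = 5/7
I = (-1)√(5/7/(4π)) = -0.23841361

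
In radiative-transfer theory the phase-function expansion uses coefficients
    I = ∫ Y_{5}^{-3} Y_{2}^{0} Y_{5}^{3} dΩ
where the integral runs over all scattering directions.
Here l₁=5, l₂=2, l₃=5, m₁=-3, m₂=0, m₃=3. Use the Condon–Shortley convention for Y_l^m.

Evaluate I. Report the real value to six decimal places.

Rules hold: Σm=0, L=12 even, 3≤5≤7.
N = 11·5·11 = 605
Δ = 2!·8!·2!/13! = 1/38610
Racah Σ t=0..2: t=0:+1/2880 t=1:−1/576 t=2:+1/2880 = -1/960
⇒ 3j(5 2 5; 0 0 0)² = 10/429, sgn +1
Racah Σ t=0..2: t=0:+1/161280 t=1:−1/5040 t=2:+1/5760 = -1/53760
⇒ 3j(5 2 5; -3 0 3)² = 1/4290, sgn -1
4πI² = N·(3j₀)²·(3jₘ)² = 5/1521
I = -1·√(0.00328731/4π) = -0.01617393

-0.016174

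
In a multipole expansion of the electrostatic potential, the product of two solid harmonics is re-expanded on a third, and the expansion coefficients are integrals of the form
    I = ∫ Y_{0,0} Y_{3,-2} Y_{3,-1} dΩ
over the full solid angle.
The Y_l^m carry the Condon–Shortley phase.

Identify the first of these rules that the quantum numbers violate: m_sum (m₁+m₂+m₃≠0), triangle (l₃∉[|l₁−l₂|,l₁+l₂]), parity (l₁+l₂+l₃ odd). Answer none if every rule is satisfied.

m_sum

Σmᵢ = -3  ✗
l₃∈[|l₁−l₂|,l₁+l₂]=[3,3], have l₃=3
Σlᵢ = 6 ⇒ even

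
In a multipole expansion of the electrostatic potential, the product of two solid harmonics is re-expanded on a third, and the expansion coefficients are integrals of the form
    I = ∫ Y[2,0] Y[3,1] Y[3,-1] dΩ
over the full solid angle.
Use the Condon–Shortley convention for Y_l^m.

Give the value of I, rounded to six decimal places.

m-sum 0 ✓  L=8 even ✓  1≤3≤5 ✓
Π(2lᵢ+1) = 5×7×7 = 245
triangle coeff Δ(2,3,3) = 1/3780
Σ_t [0,2]: t=0:+1/24 t=1:−1/4 t=2:+1/24 = -1/6
(3j)²=4/105 [(2 3 3; 0 0 0)], sign=+1
Σ_t [0,2]: t=0:+1/96 t=1:−1/6 t=2:+1/16 = -3/32
(3j)²=3/140 [(2 3 3; 0 1 -1)], sign=-1
⇒ 4πI² = 1/5
I = (-1)√(1/5/(4π)) = -0.12615663

-0.126157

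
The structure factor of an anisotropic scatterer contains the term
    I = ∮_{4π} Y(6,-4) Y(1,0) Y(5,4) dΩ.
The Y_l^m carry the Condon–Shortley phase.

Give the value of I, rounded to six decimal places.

0.182727

Checks pass: Σm=0; 12 even; l₃=5∈[5,7].
(2·6+1)(2·1+1)(2·5+1) = 429
Δ: 2! 10! 0! / 13! → 1/858
sum: t=1:−1/14400 = -1/14400
3j²(6 1 5; 0 0 0) = Δ·Π!·Σ² = 6/143  (sign +1)
sum: t=1:−1/362880 = -1/362880
3j²(6 1 5; -4 0 4) = Δ·Π!·Σ² = 10/429  (sign +1)
combine: 4πI² = 429·6/143·10/429 = 60/143
take √, sign +1: I = 0.18272698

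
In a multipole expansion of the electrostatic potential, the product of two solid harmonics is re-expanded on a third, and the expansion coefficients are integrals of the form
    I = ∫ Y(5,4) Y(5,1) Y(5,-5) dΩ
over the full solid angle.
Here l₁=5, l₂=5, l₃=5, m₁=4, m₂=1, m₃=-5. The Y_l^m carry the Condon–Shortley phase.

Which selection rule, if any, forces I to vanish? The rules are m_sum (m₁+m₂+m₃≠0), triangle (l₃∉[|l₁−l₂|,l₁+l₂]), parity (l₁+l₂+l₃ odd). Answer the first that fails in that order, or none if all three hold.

parity

m₁+m₂+m₃ = 4 + 1 − 5 = 0  ✓
triangle: |5−5|=0 ≤ l₃=5 ≤ 5+5=10  ✓
parity: l₁+l₂+l₃ = 15 is odd  ✗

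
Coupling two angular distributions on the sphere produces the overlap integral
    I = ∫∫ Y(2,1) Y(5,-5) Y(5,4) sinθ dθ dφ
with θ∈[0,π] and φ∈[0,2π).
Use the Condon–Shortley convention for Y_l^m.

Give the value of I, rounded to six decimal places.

m-sum 0 ✓  L=12 even ✓  3≤5≤7 ✓
Π(2lᵢ+1) = 5×11×11 = 605
triangle coeff Δ(2,5,5) = 1/38610
Σ_t [0,2]: t=0:+1/2880 t=1:−1/576 t=2:+1/2880 = -1/960
(3j)²=10/429 [(2 5 5; 0 0 0)], sign=+1
Σ_t [0,0]: t=0:+1/80640 = 1/80640
(3j)²=9/286 [(2 5 5; 1 -5 4)], sign=-1
⇒ 4πI² = 75/169
I = (-1)√(75/169/(4π)) = -0.18792404

-0.187924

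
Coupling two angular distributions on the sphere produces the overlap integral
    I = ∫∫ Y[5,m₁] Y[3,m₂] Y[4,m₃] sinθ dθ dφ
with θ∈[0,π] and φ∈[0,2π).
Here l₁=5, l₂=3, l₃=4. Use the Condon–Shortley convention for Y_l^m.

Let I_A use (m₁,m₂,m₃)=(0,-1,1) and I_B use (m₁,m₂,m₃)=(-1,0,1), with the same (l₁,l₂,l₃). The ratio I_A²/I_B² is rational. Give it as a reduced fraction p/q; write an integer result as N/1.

l's match ⇒ only the (l;m) 3-j factors differ between A and B.
A: triangle coeff Δ(5,3,4) = 1/180180; Σ_t [0,2]: t=0:+1/5760 t=1:−1/288 t=2:+1/288 = 1/5760; (3j)²=1/12012 [(5 3 4; 0 -1 1)], sign=-1
B: triangle coeff Δ(5,3,4) = 1/180180; Σ_t [1,3]: t=1:−1/1440 t=2:+1/192 t=3:−1/432 = 19/8640; (3j)²=361/30030 [(5 3 4; -1 0 1)], sign=-1
I_A²/I_B² = (1/12012)/(361/30030) = 5/722

5/722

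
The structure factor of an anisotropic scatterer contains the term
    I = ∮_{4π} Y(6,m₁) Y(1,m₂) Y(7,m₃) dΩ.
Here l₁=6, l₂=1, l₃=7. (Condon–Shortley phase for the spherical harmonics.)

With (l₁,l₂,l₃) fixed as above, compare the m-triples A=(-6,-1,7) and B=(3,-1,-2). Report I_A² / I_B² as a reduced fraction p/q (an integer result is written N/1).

Shared (l₁,l₂,l₃)=(6,1,7): N and (l;000)² cancel in I_A²/I_B².
A: Δ = 0!·12!·2!/15! = 1/1365; Racah Σ t=0..0: t=0:+1/958003200 = 1/958003200; ⇒ 3j(6 1 7; -6 -1 7)² = 1/15, sgn +1
B: Δ = 0!·12!·2!/15! = 1/1365; Racah Σ t=0..0: t=0:+1/4354560 = 1/4354560; ⇒ 3j(6 1 7; 3 -1 -2)² = 2/273, sgn -1
I_A²/I_B² = (1/15)/(2/273) = 91/10

91/10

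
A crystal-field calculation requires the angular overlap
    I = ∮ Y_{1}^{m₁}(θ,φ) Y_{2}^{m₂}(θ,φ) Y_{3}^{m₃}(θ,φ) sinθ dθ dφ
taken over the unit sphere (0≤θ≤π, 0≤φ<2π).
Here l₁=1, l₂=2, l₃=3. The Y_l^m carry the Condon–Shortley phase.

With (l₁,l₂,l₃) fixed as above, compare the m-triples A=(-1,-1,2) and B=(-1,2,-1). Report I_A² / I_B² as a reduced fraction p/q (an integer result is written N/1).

10/1

l's match ⇒ only the (l;m) 3-j factors differ between A and B.
A: triangle coeff Δ(1,2,3) = 1/105; Σ_t [0,0]: t=0:+1/12 = 1/12; (3j)²=2/21 [(1 2 3; -1 -1 2)], sign=-1
B: triangle coeff Δ(1,2,3) = 1/105; Σ_t [0,0]: t=0:+1/48 = 1/48; (3j)²=1/105 [(1 2 3; -1 2 -1)], sign=+1
I_A²/I_B² = (2/21)/(1/105) = 10/1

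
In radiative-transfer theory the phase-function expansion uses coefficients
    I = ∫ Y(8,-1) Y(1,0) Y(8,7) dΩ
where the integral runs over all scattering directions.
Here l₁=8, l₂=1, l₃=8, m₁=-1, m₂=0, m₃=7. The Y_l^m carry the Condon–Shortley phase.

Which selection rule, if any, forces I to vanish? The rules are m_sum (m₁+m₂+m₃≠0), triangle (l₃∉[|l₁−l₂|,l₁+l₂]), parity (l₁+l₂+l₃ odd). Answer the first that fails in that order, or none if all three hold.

Σmᵢ = 6  ✗
l₃∈[|l₁−l₂|,l₁+l₂]=[7,9], have l₃=8
Σlᵢ = 17 ⇒ odd

m_sum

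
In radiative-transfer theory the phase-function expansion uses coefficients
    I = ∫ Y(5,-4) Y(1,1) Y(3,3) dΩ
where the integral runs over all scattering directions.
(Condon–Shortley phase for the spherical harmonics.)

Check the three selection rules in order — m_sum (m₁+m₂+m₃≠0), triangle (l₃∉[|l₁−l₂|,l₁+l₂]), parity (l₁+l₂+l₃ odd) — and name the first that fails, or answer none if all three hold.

azimuthal sum: -4 + 1 + 3 = 0  ✓
4 ≤ 3 ≤ 6 (triangle on l)  ✗
L = 5 + 1 + 3 = 9 (odd)

triangle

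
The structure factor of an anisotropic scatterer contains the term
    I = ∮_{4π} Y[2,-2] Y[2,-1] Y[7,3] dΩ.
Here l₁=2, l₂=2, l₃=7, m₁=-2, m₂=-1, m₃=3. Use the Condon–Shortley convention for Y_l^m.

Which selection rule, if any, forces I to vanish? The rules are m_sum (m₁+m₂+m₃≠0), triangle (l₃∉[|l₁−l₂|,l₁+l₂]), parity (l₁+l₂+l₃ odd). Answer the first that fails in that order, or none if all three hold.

triangle

azimuthal sum: -2 − 1 + 3 = 0  ✓
0 ≤ 7 ≤ 4 (triangle on l)  ✗
L = 2 + 2 + 7 = 11 (odd)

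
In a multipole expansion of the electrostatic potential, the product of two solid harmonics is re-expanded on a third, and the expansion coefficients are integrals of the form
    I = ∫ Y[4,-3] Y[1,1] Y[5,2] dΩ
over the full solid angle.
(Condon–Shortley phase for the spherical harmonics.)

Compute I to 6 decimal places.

m-sum 0 ✓  L=10 even ✓  3≤5≤5 ✓
Π(2lᵢ+1) = 9×3×11 = 297
triangle coeff Δ(4,1,5) = 1/495
Σ_t [0,0]: t=0:+1/576 = 1/576
(3j)²=5/99 [(4 1 5; 0 0 0)], sign=-1
Σ_t [0,0]: t=0:+1/10080 = 1/10080
(3j)²=1/165 [(4 1 5; -3 1 2)], sign=-1
⇒ 4πI² = 1/11
I = (+1)√(1/11/(4π)) = 0.08505478

0.085055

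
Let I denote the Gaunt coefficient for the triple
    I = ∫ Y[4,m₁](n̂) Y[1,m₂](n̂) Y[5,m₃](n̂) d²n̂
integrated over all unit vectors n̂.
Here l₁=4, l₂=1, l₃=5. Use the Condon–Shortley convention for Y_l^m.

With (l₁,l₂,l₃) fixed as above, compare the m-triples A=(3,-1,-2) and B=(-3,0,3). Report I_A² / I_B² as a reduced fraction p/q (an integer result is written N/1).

3/16

Same 4,1,5: normalisation and zero-m 3j drop out of the ratio.
A: Δ: 0! 8! 2! / 11! → 1/495; sum: t=0:+1/10080 = 1/10080; 3j²(4 1 5; 3 -1 -2) = Δ·Π!·Σ² = 1/165  (sign -1)
B: Δ: 0! 8! 2! / 11! → 1/495; sum: t=0:+1/5040 = 1/5040; 3j²(4 1 5; -3 0 3) = Δ·Π!·Σ² = 16/495  (sign +1)
I_A²/I_B² = (1/165)/(16/495) = 3/16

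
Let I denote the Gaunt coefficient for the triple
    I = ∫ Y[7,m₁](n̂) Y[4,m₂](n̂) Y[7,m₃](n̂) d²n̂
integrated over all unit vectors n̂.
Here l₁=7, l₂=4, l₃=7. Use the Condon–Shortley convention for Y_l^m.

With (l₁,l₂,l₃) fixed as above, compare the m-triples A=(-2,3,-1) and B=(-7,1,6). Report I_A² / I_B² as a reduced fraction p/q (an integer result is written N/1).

588/20449

Same 7,4,7: normalisation and zero-m 3j drop out of the ratio.
A: Δ: 4! 10! 4! / 19! → 1/58198140; sum: t=3:−1/2488320 t=4:+1/2073600 = 1/12441600; 3j²(7 4 7; -2 3 -1) = Δ·Π!·Σ² = 98/138567  (sign +1)
B: Δ: 4! 10! 4! / 19! → 1/58198140; sum: t=4:+1/522547200 = 1/522547200; 3j²(7 4 7; -7 1 6) = Δ·Π!·Σ² = 143/5814  (sign -1)
I_A²/I_B² = (98/138567)/(143/5814) = 588/20449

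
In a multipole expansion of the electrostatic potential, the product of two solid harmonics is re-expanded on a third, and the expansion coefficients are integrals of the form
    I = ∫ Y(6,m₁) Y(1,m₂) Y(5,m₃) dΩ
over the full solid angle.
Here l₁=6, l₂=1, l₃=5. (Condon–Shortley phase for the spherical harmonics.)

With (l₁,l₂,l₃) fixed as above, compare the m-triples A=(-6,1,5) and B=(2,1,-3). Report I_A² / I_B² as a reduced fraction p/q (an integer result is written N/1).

l's match ⇒ only the (l;m) 3-j factors differ between A and B.
A: triangle coeff Δ(6,1,5) = 1/858; Σ_t [2,2]: t=2:+1/7257600 = 1/7257600; (3j)²=1/13 [(6 1 5; -6 1 5)], sign=+1
B: triangle coeff Δ(6,1,5) = 1/858; Σ_t [2,2]: t=2:+1/161280 = 1/161280; (3j)²=1/143 [(6 1 5; 2 1 -3)], sign=+1
I_A²/I_B² = (1/13)/(1/143) = 11/1

11/1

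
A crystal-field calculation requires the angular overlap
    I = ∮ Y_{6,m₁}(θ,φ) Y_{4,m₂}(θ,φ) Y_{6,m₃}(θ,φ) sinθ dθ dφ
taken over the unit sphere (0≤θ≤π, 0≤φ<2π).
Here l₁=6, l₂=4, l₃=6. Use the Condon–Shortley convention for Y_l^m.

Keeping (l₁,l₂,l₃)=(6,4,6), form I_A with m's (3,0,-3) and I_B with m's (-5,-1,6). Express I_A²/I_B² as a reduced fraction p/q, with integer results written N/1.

Same 6,4,6: normalisation and zero-m 3j drop out of the ratio.
A: Δ: 4! 8! 4! / 17! → 1/15315300; sum: t=0:+1/414720 t=1:−1/51840 t=2:+1/80640 t=3:−1/1451520 = -1/193536; 3j²(6 4 6; 3 0 -3) = Δ·Π!·Σ² = 81/17017  (sign +1)
B: Δ: 4! 8! 4! / 17! → 1/15315300; sum: t=3:−1/5806080 = -1/5806080; 3j²(6 4 6; -5 -1 6) = Δ·Π!·Σ² = 165/6188  (sign -1)
I_A²/I_B² = (81/17017)/(165/6188) = 108/605

108/605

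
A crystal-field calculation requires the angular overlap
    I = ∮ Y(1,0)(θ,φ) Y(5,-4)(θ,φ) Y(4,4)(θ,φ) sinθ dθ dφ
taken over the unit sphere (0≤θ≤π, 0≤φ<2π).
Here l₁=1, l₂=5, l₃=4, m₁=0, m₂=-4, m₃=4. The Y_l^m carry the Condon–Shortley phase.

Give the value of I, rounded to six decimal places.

0.147319

Checks pass: Σm=0; 10 even; l₃=4∈[4,6].
(2·1+1)(2·5+1)(2·4+1) = 297
Δ: 2! 0! 8! / 11! → 1/495
sum: t=1:−1/576 = -1/576
3j²(1 5 4; 0 0 0) = Δ·Π!·Σ² = 5/99  (sign -1)
sum: t=1:−1/40320 = -1/40320
3j²(1 5 4; 0 -4 4) = Δ·Π!·Σ² = 1/55  (sign -1)
combine: 4πI² = 297·5/99·1/55 = 3/11
take √, sign +1: I = 0.14731920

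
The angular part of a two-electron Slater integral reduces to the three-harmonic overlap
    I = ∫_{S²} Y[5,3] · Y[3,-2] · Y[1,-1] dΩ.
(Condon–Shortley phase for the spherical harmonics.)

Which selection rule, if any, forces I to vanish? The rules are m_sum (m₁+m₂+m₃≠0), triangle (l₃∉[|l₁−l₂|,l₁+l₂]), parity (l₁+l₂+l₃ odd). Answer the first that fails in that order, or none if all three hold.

m₁+m₂+m₃ = 3 − 2 − 1 = 0  ✓
triangle: |5−3|=2 ≤ l₃=1 ≤ 5+3=8  ✗
parity: l₁+l₂+l₃ = 9 is odd

triangle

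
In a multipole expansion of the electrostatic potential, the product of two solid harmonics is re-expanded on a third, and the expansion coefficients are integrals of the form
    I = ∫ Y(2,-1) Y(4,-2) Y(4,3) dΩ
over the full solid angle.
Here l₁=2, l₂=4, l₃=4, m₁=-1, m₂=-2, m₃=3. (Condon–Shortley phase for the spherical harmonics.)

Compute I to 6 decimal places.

Rules hold: Σm=0, L=10 even, 2≤4≤6.
N = 5·9·9 = 405
Δ = 2!·2!·6!/11! = 1/13860
Racah Σ t=0..2: t=0:+1/192 t=1:−1/36 t=2:+1/192 = -5/288
⇒ 3j(2 4 4; 0 0 0)² = 20/693, sgn -1
Racah Σ t=1..2: t=1:−1/240 t=2:+1/1440 = -1/288
⇒ 3j(2 4 4; -1 -2 3)² = 5/132, sgn +1
4πI² = N·(3j₀)²·(3jₘ)² = 375/847
I = -1·√(0.442739/4π) = -0.18770204

-0.187702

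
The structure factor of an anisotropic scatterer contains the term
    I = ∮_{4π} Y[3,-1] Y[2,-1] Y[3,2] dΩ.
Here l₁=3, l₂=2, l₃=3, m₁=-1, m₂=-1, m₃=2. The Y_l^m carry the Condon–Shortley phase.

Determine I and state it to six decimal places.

0.162868

Checks pass: Σm=0; 8 even; l₃=3∈[1,5].
(2·3+1)(2·2+1)(2·3+1) = 245
Δ: 2! 4! 2! / 9! → 1/3780
sum: t=0:+1/24 t=1:−1/4 t=2:+1/24 = -1/6
3j²(3 2 3; 0 0 0) = Δ·Π!·Σ² = 4/105  (sign +1)
sum: t=0:+1/48 t=1:−1/12 = -1/16
3j²(3 2 3; -1 -1 2) = Δ·Π!·Σ² = 1/28  (sign +1)
combine: 4πI² = 245·4/105·1/28 = 1/3
take √, sign +1: I = 0.16286750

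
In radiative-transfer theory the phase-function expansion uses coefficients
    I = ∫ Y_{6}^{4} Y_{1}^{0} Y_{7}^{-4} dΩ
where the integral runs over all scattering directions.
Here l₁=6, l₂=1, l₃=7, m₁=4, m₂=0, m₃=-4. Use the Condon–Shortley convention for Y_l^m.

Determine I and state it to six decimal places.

0.201000

Rules hold: Σm=0, L=14 even, 5≤7≤7.
N = 13·3·15 = 585
Δ = 0!·12!·2!/15! = 1/1365
Racah Σ t=0..0: t=0:+1/518400 = 1/518400
⇒ 3j(6 1 7; 0 0 0)² = 7/195, sgn -1
Racah Σ t=0..0: t=0:+1/7257600 = 1/7257600
⇒ 3j(6 1 7; 4 0 -4)² = 11/455, sgn -1
4πI² = N·(3j₀)²·(3jₘ)² = 33/65
I = +1·√(0.507692/4π) = 0.20099968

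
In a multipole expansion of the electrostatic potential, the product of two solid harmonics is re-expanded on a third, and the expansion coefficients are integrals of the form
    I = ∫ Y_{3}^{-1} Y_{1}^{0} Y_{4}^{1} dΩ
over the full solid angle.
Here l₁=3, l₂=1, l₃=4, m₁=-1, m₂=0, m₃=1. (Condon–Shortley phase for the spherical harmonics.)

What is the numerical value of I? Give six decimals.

m-sum 0 ✓  L=8 even ✓  2≤4≤4 ✓
Π(2lᵢ+1) = 7×3×9 = 189
triangle coeff Δ(3,1,4) = 1/252
Σ_t [0,0]: t=0:+1/36 = 1/36
(3j)²=4/63 [(3 1 4; 0 0 0)], sign=+1
Σ_t [0,0]: t=0:+1/48 = 1/48
(3j)²=5/84 [(3 1 4; -1 0 1)], sign=-1
⇒ 4πI² = 5/7
I = (-1)√(5/7/(4π)) = -0.23841361

-0.238414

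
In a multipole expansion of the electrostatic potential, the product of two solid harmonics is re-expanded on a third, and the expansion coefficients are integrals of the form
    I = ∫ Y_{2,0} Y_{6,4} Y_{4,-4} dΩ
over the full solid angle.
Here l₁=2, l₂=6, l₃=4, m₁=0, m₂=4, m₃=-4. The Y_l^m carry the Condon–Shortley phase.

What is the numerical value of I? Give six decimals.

0.106690

Rules hold: Σm=0, L=12 even, 4≤4≤8.
N = 5·13·9 = 585
Δ = 4!·0!·8!/13! = 1/6435
Racah Σ t=2..2: t=2:+1/2304 = 1/2304
⇒ 3j(2 6 4; 0 0 0)² = 5/143, sgn +1
Racah Σ t=2..2: t=2:+1/161280 = 1/161280
⇒ 3j(2 6 4; 0 4 -4)² = 1/143, sgn +1
4πI² = N·(3j₀)²·(3jₘ)² = 225/1573
I = +1·√(0.143039/4π) = 0.10668957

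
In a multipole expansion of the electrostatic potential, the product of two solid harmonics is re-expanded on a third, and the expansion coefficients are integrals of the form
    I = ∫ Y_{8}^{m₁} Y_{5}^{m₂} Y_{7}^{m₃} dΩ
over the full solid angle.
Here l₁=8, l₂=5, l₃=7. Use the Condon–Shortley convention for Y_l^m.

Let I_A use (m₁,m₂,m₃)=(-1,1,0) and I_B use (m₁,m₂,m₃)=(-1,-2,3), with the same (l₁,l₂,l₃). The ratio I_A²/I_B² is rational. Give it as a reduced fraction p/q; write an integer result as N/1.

Shared (l₁,l₂,l₃)=(8,5,7): N and (l;000)² cancel in I_A²/I_B².
A: Δ = 6!·10!·4!/21! = 1/814773960; Racah Σ t=2..6: t=2:+1/34836480 t=3:−1/3732480 t=4:+1/2764800 t=5:−1/12441600 t=6:+1/522547200 = 23/522547200; ⇒ 3j(8 5 7; -1 1 0)² = 529/277134, sgn -1
B: Δ = 6!·10!·4!/21! = 1/814773960; Racah Σ t=0..3: t=0:+1/1567641600 t=1:−1/38707200 t=2:+1/8709120 t=3:−1/14929920 = 71/3135283200; ⇒ 3j(8 5 7; -1 -2 3)² = 5041/1662804, sgn +1
I_A²/I_B² = (529/277134)/(5041/1662804) = 3174/5041

3174/5041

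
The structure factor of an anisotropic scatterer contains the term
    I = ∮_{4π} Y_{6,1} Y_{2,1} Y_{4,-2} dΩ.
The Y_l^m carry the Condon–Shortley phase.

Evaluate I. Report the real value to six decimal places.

Checks pass: Σm=0; 12 even; l₃=4∈[4,8].
(2·6+1)(2·2+1)(2·4+1) = 585
Δ: 4! 8! 0! / 13! → 1/6435
sum: t=2:+1/2304 = 1/2304
3j²(6 2 4; 0 0 0) = Δ·Π!·Σ² = 5/143  (sign +1)
sum: t=3:−1/8640 = -1/8640
3j²(6 2 4; 1 1 -2) = Δ·Π!·Σ² = 14/1287  (sign -1)
combine: 4πI² = 585·5/143·14/1287 = 350/1573
take √, sign -1: I = -0.13306527

-0.133065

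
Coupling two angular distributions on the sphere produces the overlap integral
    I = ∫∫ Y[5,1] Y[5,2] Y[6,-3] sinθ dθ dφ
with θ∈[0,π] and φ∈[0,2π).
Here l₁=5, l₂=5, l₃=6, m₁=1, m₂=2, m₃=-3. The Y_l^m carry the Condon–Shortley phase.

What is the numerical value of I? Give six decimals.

m-sum 0 ✓  L=16 even ✓  0≤6≤10 ✓
Π(2lᵢ+1) = 11×11×13 = 1573
triangle coeff Δ(5,5,6) = 1/28588560
Σ_t [0,4]: t=0:+1/345600 t=1:−1/13824 t=2:+1/5184 t=3:−1/13824 t=4:+1/345600 = 7/129600
(3j)²=80/7293 [(5 5 6; 0 0 0)], sign=+1
Σ_t [1,4]: t=1:−1/155520 t=2:+1/23040 t=3:−1/34560 t=4:+1/622080 = 1/103680
(3j)²=9/2431 [(5 5 6; 1 2 -3)], sign=-1
⇒ 4πI² = 240/3757
I = (-1)√(240/3757/(4π)) = -0.07129845

-0.071298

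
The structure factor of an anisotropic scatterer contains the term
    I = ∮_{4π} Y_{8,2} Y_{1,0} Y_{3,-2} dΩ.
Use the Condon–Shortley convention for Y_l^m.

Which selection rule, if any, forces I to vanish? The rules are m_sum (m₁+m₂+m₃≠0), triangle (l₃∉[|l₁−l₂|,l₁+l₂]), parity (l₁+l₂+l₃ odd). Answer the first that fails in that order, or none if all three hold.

Σmᵢ = 0  ✓
l₃∈[|l₁−l₂|,l₁+l₂]=[7,9], have l₃=3  ✗
Σlᵢ = 12 ⇒ even

triangle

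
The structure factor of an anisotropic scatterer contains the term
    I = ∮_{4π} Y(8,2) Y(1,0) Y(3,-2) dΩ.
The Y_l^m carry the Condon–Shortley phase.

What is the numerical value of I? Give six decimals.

|8−1|≤3≤8+1 violated ⇒ I = 0

0.000000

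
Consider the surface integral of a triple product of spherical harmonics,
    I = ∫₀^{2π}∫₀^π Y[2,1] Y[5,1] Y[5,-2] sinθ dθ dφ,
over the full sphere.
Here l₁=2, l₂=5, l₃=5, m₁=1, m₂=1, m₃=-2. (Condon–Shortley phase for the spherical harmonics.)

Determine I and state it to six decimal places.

Checks pass: Σm=0; 12 even; l₃=5∈[3,7].
(2·2+1)(2·5+1)(2·5+1) = 605
Δ: 2! 2! 8! / 13! → 1/38610
sum: t=0:+1/2880 t=1:−1/576 t=2:+1/2880 = -1/960
3j²(2 5 5; 0 0 0) = Δ·Π!·Σ² = 10/429  (sign +1)
sum: t=0:+1/2880 t=1:−1/1440 = -1/2880
3j²(2 5 5; 1 1 -2) = Δ·Π!·Σ² = 7/715  (sign +1)
combine: 4πI² = 605·10/429·7/715 = 70/507
take √, sign +1: I = 0.10481902

0.104819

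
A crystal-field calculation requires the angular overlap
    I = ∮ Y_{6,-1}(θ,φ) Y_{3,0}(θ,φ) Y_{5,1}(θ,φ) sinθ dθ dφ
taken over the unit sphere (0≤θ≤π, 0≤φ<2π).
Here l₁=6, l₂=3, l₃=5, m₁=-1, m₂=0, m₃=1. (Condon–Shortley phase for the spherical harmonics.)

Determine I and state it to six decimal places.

Checks pass: Σm=0; 14 even; l₃=5∈[3,9].
(2·6+1)(2·3+1)(2·5+1) = 1001
Δ: 4! 8! 2! / 15! → 1/675675
sum: t=1:−1/8640 t=2:+1/2304 t=3:−1/8640 = 7/34560
3j²(6 3 5; 0 0 0) = Δ·Π!·Σ² = 7/429  (sign -1)
sum: t=1:−1/17280 t=2:+1/2880 t=3:−1/6912 = 1/6912
3j²(6 3 5; -1 0 1) = Δ·Π!·Σ² = 5/429  (sign +1)
combine: 4πI² = 1001·7/429·5/429 = 245/1287
take √, sign -1: I = -0.12308038

-0.123080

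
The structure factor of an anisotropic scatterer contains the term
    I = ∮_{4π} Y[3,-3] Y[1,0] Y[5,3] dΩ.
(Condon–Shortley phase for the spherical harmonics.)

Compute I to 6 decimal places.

0.000000

|3−1|≤5≤3+1 violated ⇒ I = 0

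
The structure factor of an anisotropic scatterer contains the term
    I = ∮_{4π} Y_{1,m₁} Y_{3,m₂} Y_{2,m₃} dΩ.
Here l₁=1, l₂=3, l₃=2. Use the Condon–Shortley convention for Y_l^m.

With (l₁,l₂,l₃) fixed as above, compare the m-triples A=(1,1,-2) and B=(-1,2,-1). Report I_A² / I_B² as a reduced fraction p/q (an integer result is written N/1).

Shared (l₁,l₂,l₃)=(1,3,2): N and (l;000)² cancel in I_A²/I_B².
A: Δ = 2!·0!·4!/7! = 1/105; Racah Σ t=0..0: t=0:+1/48 = 1/48; ⇒ 3j(1 3 2; 1 1 -2)² = 1/105, sgn +1
B: Δ = 2!·0!·4!/7! = 1/105; Racah Σ t=2..2: t=2:+1/12 = 1/12; ⇒ 3j(1 3 2; -1 2 -1)² = 2/21, sgn -1
I_A²/I_B² = (1/105)/(2/21) = 1/10

1/10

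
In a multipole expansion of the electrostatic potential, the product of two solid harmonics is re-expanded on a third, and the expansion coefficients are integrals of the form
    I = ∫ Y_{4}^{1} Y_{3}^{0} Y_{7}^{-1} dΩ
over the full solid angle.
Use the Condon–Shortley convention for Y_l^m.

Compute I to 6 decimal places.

Checks pass: Σm=0; 14 even; l₃=7∈[1,7].
(2·4+1)(2·3+1)(2·7+1) = 945
Δ: 0! 8! 6! / 15! → 1/45045
sum: t=0:+1/20736 = 1/20736
3j²(4 3 7; 0 0 0) = Δ·Π!·Σ² = 35/1287  (sign -1)
sum: t=0:+1/25920 = 1/25920
3j²(4 3 7; 1 0 -1) = Δ·Π!·Σ² = 32/1287  (sign +1)
combine: 4πI² = 945·35/1287·32/1287 = 39200/61347
take √, sign -1: I = -0.22549735

-0.225497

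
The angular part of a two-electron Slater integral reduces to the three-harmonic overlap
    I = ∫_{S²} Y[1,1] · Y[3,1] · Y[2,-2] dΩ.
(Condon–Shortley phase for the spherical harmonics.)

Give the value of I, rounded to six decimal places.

Checks pass: Σm=0; 6 even; l₃=2∈[2,4].
(2·1+1)(2·3+1)(2·2+1) = 105
Δ: 2! 0! 4! / 7! → 1/105
sum: t=1:−1/4 = -1/4
3j²(1 3 2; 0 0 0) = Δ·Π!·Σ² = 3/35  (sign -1)
sum: t=0:+1/48 = 1/48
3j²(1 3 2; 1 1 -2) = Δ·Π!·Σ² = 1/105  (sign +1)
combine: 4πI² = 105·3/35·1/105 = 3/35
take √, sign -1: I = -0.08258890

-0.082589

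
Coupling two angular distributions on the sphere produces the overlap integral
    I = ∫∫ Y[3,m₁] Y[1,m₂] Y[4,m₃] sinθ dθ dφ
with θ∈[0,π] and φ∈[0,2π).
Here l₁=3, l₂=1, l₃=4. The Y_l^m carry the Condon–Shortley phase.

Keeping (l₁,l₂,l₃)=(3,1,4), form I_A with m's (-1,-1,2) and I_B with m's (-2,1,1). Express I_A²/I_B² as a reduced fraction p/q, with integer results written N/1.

l's match ⇒ only the (l;m) 3-j factors differ between A and B.
A: triangle coeff Δ(3,1,4) = 1/252; Σ_t [0,0]: t=0:+1/96 = 1/96; (3j)²=5/84 [(3 1 4; -1 -1 2)], sign=+1
B: triangle coeff Δ(3,1,4) = 1/252; Σ_t [0,0]: t=0:+1/240 = 1/240; (3j)²=1/84 [(3 1 4; -2 1 1)], sign=-1
I_A²/I_B² = (5/84)/(1/84) = 5/1

5/1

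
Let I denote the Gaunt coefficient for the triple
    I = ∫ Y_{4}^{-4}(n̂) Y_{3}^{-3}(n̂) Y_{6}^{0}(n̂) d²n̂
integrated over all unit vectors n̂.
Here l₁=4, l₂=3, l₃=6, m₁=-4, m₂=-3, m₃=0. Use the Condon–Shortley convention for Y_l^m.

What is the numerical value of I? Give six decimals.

m-sum = -4 − 3 + 0 = -7 ≠ 0 ⇒ I = 0

0.000000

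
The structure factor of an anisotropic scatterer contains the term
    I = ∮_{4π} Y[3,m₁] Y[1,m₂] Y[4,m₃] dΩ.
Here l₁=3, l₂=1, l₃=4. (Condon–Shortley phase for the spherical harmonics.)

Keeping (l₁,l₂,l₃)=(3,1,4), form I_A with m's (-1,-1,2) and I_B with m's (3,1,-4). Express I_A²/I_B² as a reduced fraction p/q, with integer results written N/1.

15/28

Same 3,1,4: normalisation and zero-m 3j drop out of the ratio.
A: Δ: 0! 6! 2! / 9! → 1/252; sum: t=0:+1/96 = 1/96; 3j²(3 1 4; -1 -1 2) = Δ·Π!·Σ² = 5/84  (sign +1)
B: Δ: 0! 6! 2! / 9! → 1/252; sum: t=0:+1/1440 = 1/1440; 3j²(3 1 4; 3 1 -4) = Δ·Π!·Σ² = 1/9  (sign +1)
I_A²/I_B² = (5/84)/(1/9) = 15/28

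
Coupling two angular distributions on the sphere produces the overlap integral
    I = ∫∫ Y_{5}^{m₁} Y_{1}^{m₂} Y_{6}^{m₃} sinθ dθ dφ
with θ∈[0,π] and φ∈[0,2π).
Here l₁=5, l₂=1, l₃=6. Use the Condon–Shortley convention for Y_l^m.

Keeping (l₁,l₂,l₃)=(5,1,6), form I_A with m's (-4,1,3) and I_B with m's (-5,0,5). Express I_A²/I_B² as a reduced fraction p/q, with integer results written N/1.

3/11

l's match ⇒ only the (l;m) 3-j factors differ between A and B.
A: triangle coeff Δ(5,1,6) = 1/858; Σ_t [0,0]: t=0:+1/725760 = 1/725760; (3j)²=1/286 [(5 1 6; -4 1 3)], sign=-1
B: triangle coeff Δ(5,1,6) = 1/858; Σ_t [0,0]: t=0:+1/3628800 = 1/3628800; (3j)²=1/78 [(5 1 6; -5 0 5)], sign=-1
I_A²/I_B² = (1/286)/(1/78) = 3/11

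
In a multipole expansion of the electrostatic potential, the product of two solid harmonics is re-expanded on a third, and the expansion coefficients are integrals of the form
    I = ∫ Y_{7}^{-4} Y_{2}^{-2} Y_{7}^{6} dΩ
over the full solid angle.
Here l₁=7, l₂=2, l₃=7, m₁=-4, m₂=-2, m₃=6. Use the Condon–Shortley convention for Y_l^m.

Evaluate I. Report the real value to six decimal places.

m-sum 0 ✓  L=16 even ✓  5≤7≤9 ✓
Π(2lᵢ+1) = 15×5×15 = 1125
triangle coeff Δ(7,2,7) = 1/185640
Σ_t [0,2]: t=0:+1/2419200 t=1:−1/518400 t=2:+1/2419200 = -1/907200
(3j)²=56/3315 [(7 2 7; 0 0 0)], sign=+1
Σ_t [0,0]: t=0:+1/159667200 = 1/159667200
(3j)²=9/1190 [(7 2 7; -4 -2 6)], sign=-1
⇒ 4πI² = 540/3757
I = (-1)√(540/3757/(4π)) = -0.10694768

-0.106948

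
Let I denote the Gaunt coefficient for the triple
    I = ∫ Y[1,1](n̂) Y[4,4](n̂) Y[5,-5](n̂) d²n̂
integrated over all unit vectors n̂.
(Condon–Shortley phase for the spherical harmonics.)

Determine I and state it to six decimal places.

m-sum 0 ✓  L=10 even ✓  3≤5≤5 ✓
Π(2lᵢ+1) = 3×9×11 = 297
triangle coeff Δ(1,4,5) = 1/495
Σ_t [0,0]: t=0:+1/576 = 1/576
(3j)²=5/99 [(1 4 5; 0 0 0)], sign=-1
Σ_t [0,0]: t=0:+1/80640 = 1/80640
(3j)²=1/11 [(1 4 5; 1 4 -5)], sign=+1
⇒ 4πI² = 15/11
I = (-1)√(15/11/(4π)) = -0.32941575

-0.329416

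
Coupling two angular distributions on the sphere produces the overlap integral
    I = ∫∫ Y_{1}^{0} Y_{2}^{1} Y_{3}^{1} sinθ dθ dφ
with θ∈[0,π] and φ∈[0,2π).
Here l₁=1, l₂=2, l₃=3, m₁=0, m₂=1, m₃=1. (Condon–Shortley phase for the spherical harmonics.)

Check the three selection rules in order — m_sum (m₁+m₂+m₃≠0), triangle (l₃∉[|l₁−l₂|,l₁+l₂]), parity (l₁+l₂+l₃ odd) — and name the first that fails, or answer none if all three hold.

m₁+m₂+m₃ = 0 + 1 + 1 = 2  ✗
triangle: |1−2|=1 ≤ l₃=3 ≤ 1+2=3
parity: l₁+l₂+l₃ = 6 is even

m_sum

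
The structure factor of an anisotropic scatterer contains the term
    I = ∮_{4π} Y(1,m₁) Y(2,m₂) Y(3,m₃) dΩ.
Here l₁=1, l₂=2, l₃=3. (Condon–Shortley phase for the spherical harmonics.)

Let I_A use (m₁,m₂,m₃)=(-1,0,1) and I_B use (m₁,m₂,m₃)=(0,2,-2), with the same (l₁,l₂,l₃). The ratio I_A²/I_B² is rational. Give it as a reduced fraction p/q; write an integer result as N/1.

6/5

Shared (l₁,l₂,l₃)=(1,2,3): N and (l;000)² cancel in I_A²/I_B².
A: Δ = 0!·2!·4!/7! = 1/105; Racah Σ t=0..0: t=0:+1/8 = 1/8; ⇒ 3j(1 2 3; -1 0 1)² = 2/35, sgn +1
B: Δ = 0!·2!·4!/7! = 1/105; Racah Σ t=0..0: t=0:+1/24 = 1/24; ⇒ 3j(1 2 3; 0 2 -2)² = 1/21, sgn -1
I_A²/I_B² = (2/35)/(1/21) = 6/5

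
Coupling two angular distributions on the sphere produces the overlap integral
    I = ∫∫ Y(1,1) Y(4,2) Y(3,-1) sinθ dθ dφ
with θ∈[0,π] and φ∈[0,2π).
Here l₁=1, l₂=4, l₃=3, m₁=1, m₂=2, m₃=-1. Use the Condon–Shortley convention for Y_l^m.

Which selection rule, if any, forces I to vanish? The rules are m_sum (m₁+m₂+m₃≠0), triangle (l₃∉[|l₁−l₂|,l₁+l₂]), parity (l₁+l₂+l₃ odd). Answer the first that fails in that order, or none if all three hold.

Σmᵢ = 2  ✗
l₃∈[|l₁−l₂|,l₁+l₂]=[3,5], have l₃=3
Σlᵢ = 8 ⇒ even

m_sum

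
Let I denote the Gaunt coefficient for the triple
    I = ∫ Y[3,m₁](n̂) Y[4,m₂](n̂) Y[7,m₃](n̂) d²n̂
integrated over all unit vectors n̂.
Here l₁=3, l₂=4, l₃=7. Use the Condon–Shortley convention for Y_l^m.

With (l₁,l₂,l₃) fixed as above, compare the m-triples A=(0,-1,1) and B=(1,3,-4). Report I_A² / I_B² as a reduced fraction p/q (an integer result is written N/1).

112/99

l's match ⇒ only the (l;m) 3-j factors differ between A and B.
A: triangle coeff Δ(3,4,7) = 1/45045; Σ_t [0,0]: t=0:+1/25920 = 1/25920; (3j)²=32/1287 [(3 4 7; 0 -1 1)], sign=+1
B: triangle coeff Δ(3,4,7) = 1/45045; Σ_t [0,0]: t=0:+1/241920 = 1/241920; (3j)²=2/91 [(3 4 7; 1 3 -4)], sign=-1
I_A²/I_B² = (32/1287)/(2/91) = 112/99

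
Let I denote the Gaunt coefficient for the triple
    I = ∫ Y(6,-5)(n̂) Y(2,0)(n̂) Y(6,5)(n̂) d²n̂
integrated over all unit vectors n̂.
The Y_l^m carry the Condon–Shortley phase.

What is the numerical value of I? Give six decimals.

0.126157

Checks pass: Σm=0; 14 even; l₃=6∈[4,8].
(2·6+1)(2·2+1)(2·6+1) = 845
Δ: 2! 10! 2! / 15! → 1/90090
sum: t=0:+1/69120 t=1:−1/14400 t=2:+1/69120 = -7/172800
3j²(6 2 6; 0 0 0) = Δ·Π!·Σ² = 14/715  (sign -1)
sum: t=1:−1/3628800 t=2:+1/1451520 = 1/2419200
3j²(6 2 6; -5 0 5) = Δ·Π!·Σ² = 11/910  (sign -1)
combine: 4πI² = 845·14/715·11/910 = 1/5
take √, sign +1: I = 0.12615663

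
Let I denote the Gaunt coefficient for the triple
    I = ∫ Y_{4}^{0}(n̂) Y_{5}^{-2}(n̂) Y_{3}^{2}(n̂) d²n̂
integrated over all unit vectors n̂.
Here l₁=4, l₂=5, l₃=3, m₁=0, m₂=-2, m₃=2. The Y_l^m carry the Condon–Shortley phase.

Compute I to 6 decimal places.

-0.065427

Checks pass: Σm=0; 12 even; l₃=3∈[1,9].
(2·4+1)(2·5+1)(2·3+1) = 693
Δ: 6! 2! 4! / 13! → 1/180180
sum: t=2:+1/576 t=3:−1/144 t=4:+1/576 = -1/288
3j²(4 5 3; 0 0 0) = Δ·Π!·Σ² = 20/1001  (sign +1)
sum: t=2:+1/576 t=3:−1/864 = 1/1728
3j²(4 5 3; 0 -2 2) = Δ·Π!·Σ² = 5/1287  (sign -1)
combine: 4πI² = 693·20/1001·5/1287 = 100/1859
take √, sign -1: I = -0.06542675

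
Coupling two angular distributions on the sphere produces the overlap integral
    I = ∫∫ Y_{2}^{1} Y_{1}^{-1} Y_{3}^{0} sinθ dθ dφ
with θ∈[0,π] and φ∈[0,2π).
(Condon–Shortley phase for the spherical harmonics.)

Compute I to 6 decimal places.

0.143048

Checks pass: Σm=0; 6 even; l₃=3∈[1,3].
(2·2+1)(2·1+1)(2·3+1) = 105
Δ: 0! 4! 2! / 7! → 1/105
sum: t=0:+1/4 = 1/4
3j²(2 1 3; 0 0 0) = Δ·Π!·Σ² = 3/35  (sign -1)
sum: t=0:+1/12 = 1/12
3j²(2 1 3; 1 -1 0) = Δ·Π!·Σ² = 1/35  (sign -1)
combine: 4πI² = 105·3/35·1/35 = 9/35
take √, sign +1: I = 0.14304817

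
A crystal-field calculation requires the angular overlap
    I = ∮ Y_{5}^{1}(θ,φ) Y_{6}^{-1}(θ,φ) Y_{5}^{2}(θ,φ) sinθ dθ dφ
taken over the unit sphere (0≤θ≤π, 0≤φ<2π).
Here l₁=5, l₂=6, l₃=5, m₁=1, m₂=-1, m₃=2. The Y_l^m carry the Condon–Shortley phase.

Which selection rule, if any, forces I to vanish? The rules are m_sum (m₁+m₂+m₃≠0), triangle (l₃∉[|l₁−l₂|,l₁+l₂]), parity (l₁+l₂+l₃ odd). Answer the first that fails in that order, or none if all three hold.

m_sum

m₁+m₂+m₃ = 1 − 1 + 2 = 2  ✗
triangle: |5−6|=1 ≤ l₃=5 ≤ 5+6=11
parity: l₁+l₂+l₃ = 16 is even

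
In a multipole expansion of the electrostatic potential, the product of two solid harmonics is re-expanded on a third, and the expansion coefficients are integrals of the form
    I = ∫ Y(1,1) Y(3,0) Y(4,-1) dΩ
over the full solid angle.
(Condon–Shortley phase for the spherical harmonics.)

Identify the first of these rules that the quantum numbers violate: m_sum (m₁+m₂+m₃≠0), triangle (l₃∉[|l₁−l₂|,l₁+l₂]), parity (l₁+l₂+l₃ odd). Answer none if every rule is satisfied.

none

Σmᵢ = 0  ✓
l₃∈[|l₁−l₂|,l₁+l₂]=[2,4], have l₃=4  ✓
Σlᵢ = 8 ⇒ even  ✓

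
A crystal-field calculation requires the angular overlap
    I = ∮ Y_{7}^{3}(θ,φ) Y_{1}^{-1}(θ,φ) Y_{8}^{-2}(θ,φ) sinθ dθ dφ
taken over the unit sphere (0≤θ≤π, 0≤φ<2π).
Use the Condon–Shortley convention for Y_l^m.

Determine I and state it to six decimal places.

0.118504

Rules hold: Σm=0, L=16 even, 6≤8≤8.
N = 15·3·17 = 765
Δ = 0!·14!·2!/17! = 1/2040
Racah Σ t=0..0: t=0:+1/25401600 = 1/25401600
⇒ 3j(7 1 8; 0 0 0)² = 8/255, sgn +1
Racah Σ t=0..0: t=0:+1/174182400 = 1/174182400
⇒ 3j(7 1 8; 3 -1 -2)² = 1/136, sgn +1
4πI² = N·(3j₀)²·(3jₘ)² = 3/17
I = +1·√(0.176471/4π) = 0.11850352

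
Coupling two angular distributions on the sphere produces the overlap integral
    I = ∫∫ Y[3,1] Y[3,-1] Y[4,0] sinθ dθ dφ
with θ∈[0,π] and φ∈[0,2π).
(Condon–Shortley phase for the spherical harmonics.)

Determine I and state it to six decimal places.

-0.025645

Checks pass: Σm=0; 10 even; l₃=4∈[0,6].
(2·3+1)(2·3+1)(2·4+1) = 441
Δ: 2! 4! 4! / 11! → 1/34650
sum: t=0:+1/72 t=1:−1/16 t=2:+1/72 = -5/144
3j²(3 3 4; 0 0 0) = Δ·Π!·Σ² = 2/77  (sign -1)
sum: t=0:+1/32 t=1:−1/36 t=2:+1/1152 = 5/1152
3j²(3 3 4; 1 -1 0) = Δ·Π!·Σ² = 1/1386  (sign +1)
combine: 4πI² = 441·2/77·1/1386 = 1/121
take √, sign -1: I = -0.02564498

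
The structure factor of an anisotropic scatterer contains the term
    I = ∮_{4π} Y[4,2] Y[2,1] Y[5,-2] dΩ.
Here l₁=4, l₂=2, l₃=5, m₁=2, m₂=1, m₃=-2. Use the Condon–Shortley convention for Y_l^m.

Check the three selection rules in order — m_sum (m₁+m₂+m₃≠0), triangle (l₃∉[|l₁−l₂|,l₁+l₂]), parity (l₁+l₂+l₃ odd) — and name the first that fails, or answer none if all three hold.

Σmᵢ = 1  ✗
l₃∈[|l₁−l₂|,l₁+l₂]=[2,6], have l₃=5
Σlᵢ = 11 ⇒ odd

m_sum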